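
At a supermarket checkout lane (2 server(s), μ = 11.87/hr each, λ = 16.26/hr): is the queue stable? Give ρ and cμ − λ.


Total capacity cμ = 2·11.87 = 23.74/hr
ρ = λ/(cμ) = 16.26/23.74 = 0.6849
Stable ⇔ ρ < 1: YES
Spare capacity = cμ − λ = 23.74 − 16.26 = 7.48/hr

Final: ρ = 0.6849; stable; margin = 7.48/hr


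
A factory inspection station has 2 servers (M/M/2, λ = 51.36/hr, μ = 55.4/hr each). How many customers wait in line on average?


a = λ/μ = 0.9271; ρ = a/2 = 0.4635
P₀ = 0.366552
Lq = P₀·a^c·ρ / (c!·(1−ρ)²) = 0.366552·0.85947·0.4635/(2·0.28779)
= 0.25371

Final: 0.25371


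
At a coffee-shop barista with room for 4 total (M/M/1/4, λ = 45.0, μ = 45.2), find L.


ρ = 45.0/45.2 = 0.9956
L = ρ[1 − (K+1)ρ^K + Kρ^(K+1)] / [(1−ρ)(1−ρ^(K+1))]
Numerator: 0.9956·(1 − 5·0.982418 + 4·0.978071) = 0.0001932
Denominator: (0.004425)·(0.021929) = 0.00009703
L = 0.0001932/0.00009703 = 1.9911

Final: 1.9911


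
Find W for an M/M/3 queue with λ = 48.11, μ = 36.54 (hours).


a = 1.3166; ρ = 0.4389; P₀ = 0.258977
Lq = P₀·a^c·ρ/(c!(1−ρ)²) = 0.13732
Wq = Lq/λ = 0.13732/48.11 = 0.002854 hr
W = Wq + 1/μ = 0.002854 + 0.02737 = 0.03022 hr

Final: 0.03022 hr


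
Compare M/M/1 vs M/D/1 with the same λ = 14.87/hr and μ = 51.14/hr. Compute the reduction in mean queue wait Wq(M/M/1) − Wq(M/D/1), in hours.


ρ = 14.87/51.14 = 0.2908
Wq(M/M/1) = ρ/(μ−λ) = 0.2908/36.27 = 0.008017 hr
Wq(M/D/1) = ρ/(2(μ−λ)) = 0.004008 hr
Savings = 0.008017 − 0.004008 = 0.004008 hr

Final: 0.004008 hr


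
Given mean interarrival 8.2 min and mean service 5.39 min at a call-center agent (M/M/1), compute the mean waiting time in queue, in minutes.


λ = 60/8.2 = 7.3171 /hr
μ = 60/5.39 = 11.1317 /hr
ρ = λ/μ = 7.3171/11.1317 = 0.6573
Wq = ρ/(μ−λ) = 0.6573/(11.1317−7.3171) = 0.17231 hr
In minutes: 0.17231·60 = 10.339 min

Final: 10.339 min


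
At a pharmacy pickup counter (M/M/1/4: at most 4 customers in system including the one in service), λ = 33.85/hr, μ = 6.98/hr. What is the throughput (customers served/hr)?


ρ = 4.8496; P_K = (1−ρ)ρ^4/(1−ρ^5) = 0.794092
λ_eff = λ(1 − P_K) = 33.85·(1 − 0.794092) = 33.85·0.205908 = 6.9700 /hr

Final: 6.9700 /hr


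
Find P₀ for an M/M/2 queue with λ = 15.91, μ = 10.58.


a = λ/μ = 15.91/10.58 = 1.5038; ρ = a/c = 0.7519
Σ_{k=0}^{1} a^k/k! (terms k=0..1) = 1.00000 + 1.50378 = 2.50378
Tail: a^2/(2!(1−ρ)) = 2.26136/(2·0.2481) = 4.55717
P₀ = 1/(2.50378 + 4.55717) = 1/7.06095 = 0.141624

Final: 0.141624


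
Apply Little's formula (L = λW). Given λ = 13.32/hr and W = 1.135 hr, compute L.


L = λW = 13.32·1.135 = 15.1182

Final: 15.1182


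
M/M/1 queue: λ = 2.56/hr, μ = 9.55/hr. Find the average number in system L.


ρ = λ/μ = 2.56/9.55 = 0.2681
L = ρ/(1−ρ) = 0.2681/(1 − 0.2681) = 0.2681/0.7319 = 0.3662

Final: 0.3662


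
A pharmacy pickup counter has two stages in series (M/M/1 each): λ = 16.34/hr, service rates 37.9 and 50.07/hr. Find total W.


Each node sees arrival rate λ = 16.34/hr (tandem ⇒ throughput preserved).
W₁ = 1/(μ₁−λ) = 1/(37.9−16.34) = 0.04638 hr
W₂ = 1/(μ₂−λ) = 1/(50.07−16.34) = 0.02965 hr
W_total = W₁ + W₂ = 0.04638 + 0.02965 = 0.07603 hr

Final: 0.07603 hr


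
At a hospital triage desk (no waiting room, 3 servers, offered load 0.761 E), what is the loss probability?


B(c,a) = (a^c/c!) / Σ_{k=0}^{c} a^k/k!
a^3/3! = 0.073452
Σ terms (k=0..3): 1.00000 + 0.76100 + 0.28956 + 0.07345 = 2.124012
B = 0.073452/2.124012 = 0.034582

Final: 0.034582


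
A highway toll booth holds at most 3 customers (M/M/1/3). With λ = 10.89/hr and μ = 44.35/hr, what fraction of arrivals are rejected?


ρ = λ/μ = 10.89/44.35 = 0.2455
P_K = (1−ρ)ρ^K/(1−ρ^(K+1)) = (0.7545·0.014805)/(1 − 0.003635)
= 0.011170/0.996365 = 0.011210

Final: 0.011210


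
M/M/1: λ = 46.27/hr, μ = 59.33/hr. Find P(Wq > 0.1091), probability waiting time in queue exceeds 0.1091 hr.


ρ = 46.27/59.33 = 0.7799
P(Wq > t) = ρ·e^{−(μ−λ)t} = 0.7799·e^{−1.4248}
= 0.7799·0.240546 = 0.187595

Final: 0.187595


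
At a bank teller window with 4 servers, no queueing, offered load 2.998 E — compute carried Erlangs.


B(4,2.998) = 0.205884 (Erlang-B)
Carried load = a(1 − B) = 2.998·(1 − 0.205884) = 2.998·0.794116 = 2.3808 E

Final: 2.3808 Erlangs


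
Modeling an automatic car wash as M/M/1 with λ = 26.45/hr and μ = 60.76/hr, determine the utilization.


ρ = λ/μ = 26.45/60.76 = 0.4353

Final: 0.4353


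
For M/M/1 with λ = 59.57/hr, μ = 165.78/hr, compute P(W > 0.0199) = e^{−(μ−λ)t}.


W ~ Exponential(μ−λ) for M/M/1.
μ − λ = 165.78 − 59.57 = 106.2100
P(W > t) = e^{−(μ−λ)t} = e^{−2.1136} = 0.120805

Final: 0.120805


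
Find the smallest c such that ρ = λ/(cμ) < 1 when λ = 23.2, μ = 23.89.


Stability requires cμ > λ ⇔ c > λ/μ.
λ/μ = 23.2/23.89 = 0.9711
Minimum integer c = ⌊0.9711⌋ + 1 = 1
Check: 1·23.89 = 23.89 > 23.2, while 0·23.89 = 0.00 ≤ 23.2

Final: 1 servers


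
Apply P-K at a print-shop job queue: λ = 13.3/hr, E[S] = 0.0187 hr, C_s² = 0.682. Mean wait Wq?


ρ = λ·E[S] = 13.3·0.0187 = 0.2487
E[S²] = E[S]²(1+C_s²) = 0.0187²·(1+0.682) = 0.0005882
Wq = λ·E[S²]/(2(1−ρ)) = 13.3·0.0005882/(2·0.7513) = 0.005206 hr

Final: 0.005206 hr


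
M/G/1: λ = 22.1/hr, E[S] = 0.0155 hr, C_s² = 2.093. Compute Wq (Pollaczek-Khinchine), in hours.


ρ = λ·E[S] = 22.1·0.0155 = 0.3426
E[S²] = E[S]²(1+C_s²) = 0.0155²·(1+2.093) = 0.0007431
Wq = λ·E[S²]/(2(1−ρ)) = 22.1·0.0007431/(2·0.6574) = 0.01249 hr

Final: 0.01249 hr


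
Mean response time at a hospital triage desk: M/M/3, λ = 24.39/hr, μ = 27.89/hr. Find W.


a = 0.8745; ρ = 0.2915; P₀ = 0.414213
Lq = P₀·a^c·ρ/(c!(1−ρ)²) = 0.02681
Wq = Lq/λ = 0.02681/24.39 = 0.001099 hr
W = Wq + 1/μ = 0.001099 + 0.03586 = 0.03695 hr

Final: 0.03695 hr


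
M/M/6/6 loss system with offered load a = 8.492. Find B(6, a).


B(c,a) = (a^c/c!) / Σ_{k=0}^{c} a^k/k!
a^6/6! = 520.867688
Σ terms (k=0..6): 1.00000 + 8.49200 + 36.05703 + 102.06544 + 216.68493 + 368.01768 + 520.86769 = 1253.184763
B = 520.867688/1253.184763 = 0.415635

Final: 0.415635


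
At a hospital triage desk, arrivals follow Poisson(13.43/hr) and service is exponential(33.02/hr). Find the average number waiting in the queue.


ρ = 13.43/33.02 = 0.4067
Lq = ρ²/(1−ρ) = 0.1654/0.5933 = 0.2788

Final: 0.2788


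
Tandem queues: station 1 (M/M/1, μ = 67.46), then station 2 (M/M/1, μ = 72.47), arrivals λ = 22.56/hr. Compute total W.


Each node sees arrival rate λ = 22.56/hr (tandem ⇒ throughput preserved).
W₁ = 1/(μ₁−λ) = 1/(67.46−22.56) = 0.02227 hr
W₂ = 1/(μ₂−λ) = 1/(72.47−22.56) = 0.02004 hr
W_total = W₁ + W₂ = 0.02227 + 0.02004 = 0.04231 hr

Final: 0.04231 hr


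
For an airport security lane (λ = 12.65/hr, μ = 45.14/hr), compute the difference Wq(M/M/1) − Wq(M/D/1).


ρ = 12.65/45.14 = 0.2802
Wq(M/M/1) = ρ/(μ−λ) = 0.2802/32.49 = 0.008625 hr
Wq(M/D/1) = ρ/(2(μ−λ)) = 0.004313 hr
Savings = 0.008625 − 0.004313 = 0.004313 hr

Final: 0.004313 hr


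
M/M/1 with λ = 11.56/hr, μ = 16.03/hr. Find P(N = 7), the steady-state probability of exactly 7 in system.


ρ = 11.56/16.03 = 0.7211
P_n = (1−ρ)·ρ^n = (1 − 0.7211)·0.7211^7 = 0.2789·0.101431 = 0.028284

Final: 0.028284


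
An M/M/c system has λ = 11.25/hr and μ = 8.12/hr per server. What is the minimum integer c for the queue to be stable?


Stability requires cμ > λ ⇔ c > λ/μ.
λ/μ = 11.25/8.12 = 1.3855
Minimum integer c = ⌊1.3855⌋ + 1 = 2
Check: 2·8.12 = 16.24 > 11.25, while 1·8.12 = 8.12 ≤ 11.25

Final: 2 servers


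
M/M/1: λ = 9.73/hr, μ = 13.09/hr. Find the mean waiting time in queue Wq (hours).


ρ = 9.73/13.09 = 0.7433
Wq = ρ/(μ−λ) = 0.7433/(13.09 − 9.73) = 0.7433/3.36 = 0.2212 hr

Final: 0.2212 hr


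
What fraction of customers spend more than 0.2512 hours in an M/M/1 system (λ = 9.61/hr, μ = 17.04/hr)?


W ~ Exponential(μ−λ) for M/M/1.
μ − λ = 17.04 − 9.61 = 7.4300
P(W > t) = e^{−(μ−λ)t} = e^{−1.8664} = 0.154677

Final: 0.154677


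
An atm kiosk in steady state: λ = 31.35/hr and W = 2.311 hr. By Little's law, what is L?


L = λW = 31.35·2.311 = 72.4498

Final: 72.4498


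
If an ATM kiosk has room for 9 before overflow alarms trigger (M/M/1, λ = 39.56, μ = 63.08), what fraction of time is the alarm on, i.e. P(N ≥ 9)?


ρ = 39.56/63.08 = 0.6271
P(N ≥ n) = ρ^n = 0.6271^9 = 0.015007

Final: 0.015007


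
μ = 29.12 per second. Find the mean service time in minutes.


Mean service time = 1/μ = 1/29.12 second = 0.03434 second
In minutes: 0.03434 × 0.0166667 = 0.0005723 min

Final: 0.0005723 min


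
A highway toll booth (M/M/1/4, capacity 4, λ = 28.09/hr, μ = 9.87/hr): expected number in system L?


ρ = 28.09/9.87 = 2.8460
L = ρ[1 − (K+1)ρ^K + Kρ^(K+1)] / [(1−ρ)(1−ρ^(K+1))]
Numerator: 2.8460·(1 − 5·65.605212 + 4·186.712302) = 1194.815818
Denominator: (-1.8460)·(-185.712302) = 342.824533
L = 1194.815818/342.824533 = 3.4852

Final: 3.4852


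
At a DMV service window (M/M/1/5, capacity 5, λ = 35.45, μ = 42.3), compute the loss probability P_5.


ρ = λ/μ = 35.45/42.3 = 0.8381
P_K = (1−ρ)ρ^K/(1−ρ^(K+1)) = (0.1619·0.413408)/(1 − 0.346462)
= 0.066947/0.653538 = 0.102437

Final: 0.102437


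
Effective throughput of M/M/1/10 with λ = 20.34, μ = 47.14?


ρ = 0.4315; P_K = (1−ρ)ρ^10/(1−ρ^11) = 0.0001272
λ_eff = λ(1 − P_K) = 20.34·(1 − 0.0001272) = 20.34·0.999873 = 20.3374 /hr

Final: 20.3374 /hr


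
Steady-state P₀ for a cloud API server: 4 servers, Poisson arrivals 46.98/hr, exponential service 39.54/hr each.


a = λ/μ = 46.98/39.54 = 1.1882; ρ = a/c = 0.2970
Σ_{k=0}^{3} a^k/k! (terms k=0..3) = 1.00000 + 1.18816 + 0.70587 + 0.27956 = 3.17359
Tail: a^4/(4!(1−ρ)) = 1.99299/(24·0.7030) = 0.11813
P₀ = 1/(3.17359 + 0.11813) = 1/3.29172 = 0.303792

Final: 0.303792


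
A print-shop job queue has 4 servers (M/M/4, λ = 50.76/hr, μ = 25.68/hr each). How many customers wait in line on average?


a = λ/μ = 1.9766; ρ = a/4 = 0.4942
P₀ = 0.133784
Lq = P₀·a^c·ρ / (c!·(1−ρ)²) = 0.133784·15.26534·0.4942/(24·0.25588)
= 0.16434

Final: 0.16434


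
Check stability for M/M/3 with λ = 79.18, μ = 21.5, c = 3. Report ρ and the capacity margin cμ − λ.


Total capacity cμ = 3·21.5 = 64.50/hr
ρ = λ/(cμ) = 79.18/64.50 = 1.2276
Stable ⇔ ρ < 1: NO
Spare capacity = cμ − λ = 64.50 − 79.18 = -14.68/hr

Final: ρ = 1.2276; unstable; margin = -14.68/hr


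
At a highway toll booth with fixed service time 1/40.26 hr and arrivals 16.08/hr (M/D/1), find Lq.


ρ = 16.08/40.26 = 0.3994
M/D/1: Lq = ρ²/(2(1−ρ)) = 0.1595/(2·0.6006) = 0.13280

Final: 0.13280


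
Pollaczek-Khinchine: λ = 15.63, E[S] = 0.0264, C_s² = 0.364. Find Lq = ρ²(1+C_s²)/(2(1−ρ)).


ρ = λ·E[S] = 15.63·0.0264 = 0.4126
Lq = ρ²(1+C_s²)/(2(1−ρ)) = 0.1703·(1+0.364)/(2·0.5874)
= 0.1703·1.3640/1.1747 = 0.19770

Final: 0.19770


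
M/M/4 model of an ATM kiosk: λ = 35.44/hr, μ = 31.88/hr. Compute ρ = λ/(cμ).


ρ = λ/(cμ) = 35.44/(4·31.88) = 35.44/127.52 = 0.2779

Final: 0.2779


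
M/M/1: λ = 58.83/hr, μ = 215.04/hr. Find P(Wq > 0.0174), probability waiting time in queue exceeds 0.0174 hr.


ρ = 58.83/215.04 = 0.2736
P(Wq > t) = ρ·e^{−(μ−λ)t} = 0.2736·e^{−2.7181}
= 0.2736·0.066003 = 0.018057

Final: 0.018057


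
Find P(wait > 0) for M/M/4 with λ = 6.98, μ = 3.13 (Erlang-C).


a = λ/μ = 2.2300; ρ = a/4 = 0.5575
P₀ = 0.101075 (from M/M/c formula)
C(c,a) = [a^c/(c!(1−ρ))]·P₀ = [24.73115/(24·0.4425)]·0.101075
= 2.32878·0.101075 = 0.235380

Final: 0.235380


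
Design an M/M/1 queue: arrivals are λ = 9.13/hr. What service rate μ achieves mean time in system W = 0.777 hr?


W = 1/(μ−λ) ⇒ μ − λ = 1/W = 1/0.777 = 1.2870
μ = λ + 1/W = 9.13 + 1.2870 = 10.4170 per hr

Final: 10.4170 /hr


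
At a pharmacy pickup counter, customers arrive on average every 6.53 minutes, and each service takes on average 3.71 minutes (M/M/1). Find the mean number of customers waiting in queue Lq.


λ = 60/6.53 = 9.1884 /hr
μ = 60/3.71 = 16.1725 /hr
ρ = λ/μ = 9.1884/16.1725 = 0.5681
Lq = ρ²/(1−ρ) = 0.3228/0.4319 = 0.7475

Final: 0.7475


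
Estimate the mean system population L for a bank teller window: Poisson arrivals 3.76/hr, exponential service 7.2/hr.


ρ = λ/μ = 3.76/7.2 = 0.5222
L = ρ/(1−ρ) = 0.5222/(1 − 0.5222) = 0.5222/0.4778 = 1.0930

Final: 1.0930


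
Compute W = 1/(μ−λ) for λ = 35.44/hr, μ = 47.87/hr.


W = 1/(μ−λ) = 1/(47.87 − 35.44) = 1/12.43 = 0.08045 hr

Final: 0.08045 hr


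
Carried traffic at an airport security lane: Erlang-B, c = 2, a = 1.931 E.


B(2,1.931) = 0.388787 (Erlang-B)
Carried load = a(1 − B) = 1.931·(1 − 0.388787) = 1.931·0.611213 = 1.1803 E

Final: 1.1803 Erlangs


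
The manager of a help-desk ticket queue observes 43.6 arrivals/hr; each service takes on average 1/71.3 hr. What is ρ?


ρ = λ/μ = 43.6/71.3 = 0.6115

Final: 0.6115


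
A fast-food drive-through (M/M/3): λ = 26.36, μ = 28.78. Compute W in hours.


a = 0.9159; ρ = 0.3053; P₀ = 0.396872
Lq = P₀·a^c·ρ/(c!(1−ρ)²) = 0.03215
Wq = Lq/λ = 0.03215/26.36 = 0.001220 hr
W = Wq + 1/μ = 0.001220 + 0.03475 = 0.03597 hr

Final: 0.03597 hr


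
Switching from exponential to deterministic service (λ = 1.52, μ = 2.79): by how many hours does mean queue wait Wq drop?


ρ = 1.52/2.79 = 0.5448
Wq(M/M/1) = ρ/(μ−λ) = 0.5448/1.27 = 0.42898 hr
Wq(M/D/1) = ρ/(2(μ−λ)) = 0.21449 hr
Savings = 0.42898 − 0.21449 = 0.21449 hr

Final: 0.21449 hr


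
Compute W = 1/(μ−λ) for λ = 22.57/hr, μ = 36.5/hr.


W = 1/(μ−λ) = 1/(36.5 − 22.57) = 1/13.93 = 0.07179 hr

Final: 0.07179 hr


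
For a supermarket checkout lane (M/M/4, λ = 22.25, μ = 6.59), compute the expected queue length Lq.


a = λ/μ = 3.3763; ρ = a/4 = 0.8441
P₀ = 0.019524
Lq = P₀·a^c·ρ / (c!·(1−ρ)²) = 0.019524·129.95063·0.8441/(24·0.02431)
= 3.67058

Final: 3.67058


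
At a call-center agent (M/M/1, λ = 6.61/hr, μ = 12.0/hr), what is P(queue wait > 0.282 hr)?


ρ = 6.61/12.0 = 0.5508
P(Wq > t) = ρ·e^{−(μ−λ)t} = 0.5508·e^{−1.5200}
= 0.5508·0.218716 = 0.120476

Final: 0.120476


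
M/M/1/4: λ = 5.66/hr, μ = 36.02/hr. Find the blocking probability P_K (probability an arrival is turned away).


ρ = λ/μ = 5.66/36.02 = 0.1571
P_K = (1−ρ)ρ^K/(1−ρ^(K+1)) = (0.8429·0.0006097)/(1 − 0.00009580)
= 0.0005139/0.999904 = 0.0005139

Final: 0.0005139


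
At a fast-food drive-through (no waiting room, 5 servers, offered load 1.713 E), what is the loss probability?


B(c,a) = (a^c/c!) / Σ_{k=0}^{c} a^k/k!
a^5/5! = 0.122915
Σ terms (k=0..5): 1.00000 + 1.71300 + 1.46718 + 0.83776 + 0.35877 + 0.12292 = 5.499634
B = 0.122915/5.499634 = 0.022350

Final: 0.022350


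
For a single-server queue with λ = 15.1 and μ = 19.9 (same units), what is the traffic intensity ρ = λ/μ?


ρ = λ/μ = 15.1/19.9 = 0.7588

Final: 0.7588


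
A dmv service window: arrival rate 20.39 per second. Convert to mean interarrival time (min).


Mean interarrival time = 1/λ = 1/20.39 second = 0.04904 second
In minutes: 0.04904 × 0.0166667 = 0.0008174 min

Final: 0.0008174 min


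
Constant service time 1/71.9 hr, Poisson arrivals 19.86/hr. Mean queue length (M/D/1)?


ρ = 19.86/71.9 = 0.2762
M/D/1: Lq = ρ²/(2(1−ρ)) = 0.07630/(2·0.7238) = 0.05271

Final: 0.05271


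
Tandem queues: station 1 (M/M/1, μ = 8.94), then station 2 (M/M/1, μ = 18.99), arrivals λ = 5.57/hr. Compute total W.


Each node sees arrival rate λ = 5.57/hr (tandem ⇒ throughput preserved).
W₁ = 1/(μ₁−λ) = 1/(8.94−5.57) = 0.29674 hr
W₂ = 1/(μ₂−λ) = 1/(18.99−5.57) = 0.07452 hr
W_total = W₁ + W₂ = 0.29674 + 0.07452 = 0.37125 hr

Final: 0.37125 hr


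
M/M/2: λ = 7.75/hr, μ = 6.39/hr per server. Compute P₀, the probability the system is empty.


a = λ/μ = 7.75/6.39 = 1.2128; ρ = a/c = 0.6064
Σ_{k=0}^{1} a^k/k! (terms k=0..1) = 1.00000 + 1.21283 = 2.21283
Tail: a^2/(2!(1−ρ)) = 1.47096/(2·0.3936) = 1.86868
P₀ = 1/(2.21283 + 1.86868) = 1/4.08151 = 0.245007

Final: 0.245007


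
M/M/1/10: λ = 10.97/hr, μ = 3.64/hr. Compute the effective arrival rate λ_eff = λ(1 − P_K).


ρ = 3.0137; P_K = (1−ρ)ρ^10/(1−ρ^11) = 0.668190
λ_eff = λ(1 − P_K) = 10.97·(1 − 0.668190) = 10.97·0.331810 = 3.6400 /hr

Final: 3.6400 /hr


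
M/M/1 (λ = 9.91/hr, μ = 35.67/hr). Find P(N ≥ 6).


ρ = 9.91/35.67 = 0.2778
P(N ≥ n) = ρ^n = 0.2778^6 = 0.0004599

Final: 0.0004599


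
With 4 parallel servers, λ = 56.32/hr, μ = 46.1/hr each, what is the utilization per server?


ρ = λ/(cμ) = 56.32/(4·46.1) = 56.32/184.40 = 0.3054

Final: 0.3054


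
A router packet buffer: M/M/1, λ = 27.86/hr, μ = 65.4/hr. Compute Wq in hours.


ρ = 27.86/65.4 = 0.4260
Wq = ρ/(μ−λ) = 0.4260/(65.4 − 27.86) = 0.4260/37.54 = 0.01135 hr

Final: 0.01135 hr


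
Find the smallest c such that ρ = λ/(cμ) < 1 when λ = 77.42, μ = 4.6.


Stability requires cμ > λ ⇔ c > λ/μ.
λ/μ = 77.42/4.6 = 16.8304
Minimum integer c = ⌊16.8304⌋ + 1 = 17
Check: 17·4.6 = 78.20 > 77.42, while 16·4.6 = 73.60 ≤ 77.42

Final: 17 servers


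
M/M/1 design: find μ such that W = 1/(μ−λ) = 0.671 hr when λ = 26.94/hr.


W = 1/(μ−λ) ⇒ μ − λ = 1/W = 1/0.671 = 1.4903
μ = λ + 1/W = 26.94 + 1.4903 = 28.4303 per hr

Final: 28.4303 /hr


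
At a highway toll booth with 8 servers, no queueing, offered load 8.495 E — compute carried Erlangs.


B(8,8.495) = 0.262600 (Erlang-B)
Carried load = a(1 − B) = 8.495·(1 − 0.262600) = 8.495·0.737400 = 6.2642 E

Final: 6.2642 Erlangs


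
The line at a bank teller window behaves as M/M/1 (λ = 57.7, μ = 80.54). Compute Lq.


ρ = 57.7/80.54 = 0.7164
Lq = ρ²/(1−ρ) = 0.5132/0.2836 = 1.8099

Final: 1.8099


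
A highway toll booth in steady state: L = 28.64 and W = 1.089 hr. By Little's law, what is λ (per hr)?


λ = L/W = 28.64/1.089 = 26.2994 /hr

Final: 26.2994 /hr


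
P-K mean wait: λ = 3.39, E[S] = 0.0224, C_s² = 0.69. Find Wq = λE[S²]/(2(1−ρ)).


ρ = λ·E[S] = 3.39·0.0224 = 0.07594
E[S²] = E[S]²(1+C_s²) = 0.0224²·(1+0.69) = 0.0008480
Wq = λ·E[S²]/(2(1−ρ)) = 3.39·0.0008480/(2·0.9241) = 0.001555 hr

Final: 0.001555 hr


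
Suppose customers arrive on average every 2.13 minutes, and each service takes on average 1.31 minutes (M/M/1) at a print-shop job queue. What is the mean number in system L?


λ = 60/2.13 = 28.1690 /hr
μ = 60/1.31 = 45.8015 /hr
ρ = λ/μ = 28.1690/45.8015 = 0.6150
L = ρ/(1−ρ) = 0.6150/0.3850 = 1.5976

Final: 1.5976


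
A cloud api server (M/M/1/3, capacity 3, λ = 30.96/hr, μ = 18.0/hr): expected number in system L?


ρ = 30.96/18.0 = 1.7200
L = ρ[1 − (K+1)ρ^K + Kρ^(K+1)] / [(1−ρ)(1−ρ^(K+1))]
Numerator: 1.7200·(1 − 4·5.088448 + 3·8.752131) = 11.872471
Denominator: (-0.7200)·(-7.752131) = 5.581534
L = 11.872471/5.581534 = 2.1271

Final: 2.1271


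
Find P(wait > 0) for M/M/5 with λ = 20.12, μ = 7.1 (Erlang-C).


a = λ/μ = 2.8338; ρ = a/5 = 0.5668
P₀ = 0.056042 (from M/M/c formula)
C(c,a) = [a^c/(c!(1−ρ))]·P₀ = [182.74611/(120·0.4332)]·0.056042
= 3.51511·0.056042 = 0.196992

Final: 0.196992


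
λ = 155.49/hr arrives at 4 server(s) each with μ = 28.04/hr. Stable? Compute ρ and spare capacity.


Total capacity cμ = 4·28.04 = 112.16/hr
ρ = λ/(cμ) = 155.49/112.16 = 1.3863
Stable ⇔ ρ < 1: NO
Spare capacity = cμ − λ = 112.16 − 155.49 = -43.33/hr

Final: ρ = 1.3863; unstable; margin = -43.33/hr


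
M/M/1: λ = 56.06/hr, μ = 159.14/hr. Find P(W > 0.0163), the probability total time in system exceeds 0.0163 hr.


W ~ Exponential(μ−λ) for M/M/1.
μ − λ = 159.14 − 56.06 = 103.0800
P(W > t) = e^{−(μ−λ)t} = e^{−1.6802} = 0.186336

Final: 0.186336


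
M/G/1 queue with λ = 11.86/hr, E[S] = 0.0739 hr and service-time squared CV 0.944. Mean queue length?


ρ = λ·E[S] = 11.86·0.0739 = 0.8765
Lq = ρ²(1+C_s²)/(2(1−ρ)) = 0.7682·(1+0.944)/(2·0.1235)
= 0.7682·1.9440/0.2471 = 6.04360

Final: 6.04360


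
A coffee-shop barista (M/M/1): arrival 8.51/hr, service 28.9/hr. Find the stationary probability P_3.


ρ = 8.51/28.9 = 0.2945
P_n = (1−ρ)·ρ^n = (1 − 0.2945)·0.2945^3 = 0.7055·0.025533 = 0.018014

Final: 0.018014


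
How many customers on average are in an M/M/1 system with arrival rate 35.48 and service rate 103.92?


ρ = λ/μ = 35.48/103.92 = 0.3414
L = ρ/(1−ρ) = 0.3414/(1 − 0.3414) = 0.3414/0.6586 = 0.5184

Final: 0.5184


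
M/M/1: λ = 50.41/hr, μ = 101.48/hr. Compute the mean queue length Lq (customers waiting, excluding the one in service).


ρ = 50.41/101.48 = 0.4967
Lq = ρ²/(1−ρ) = 0.2468/0.5033 = 0.4903

Final: 0.4903


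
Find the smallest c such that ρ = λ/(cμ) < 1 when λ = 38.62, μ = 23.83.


Stability requires cμ > λ ⇔ c > λ/μ.
λ/μ = 38.62/23.83 = 1.6206
Minimum integer c = ⌊1.6206⌋ + 1 = 2
Check: 2·23.83 = 47.66 > 38.62, while 1·23.83 = 23.83 ≤ 38.62

Final: 2 servers


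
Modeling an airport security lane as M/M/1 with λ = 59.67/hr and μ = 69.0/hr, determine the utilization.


ρ = λ/μ = 59.67/69.0 = 0.8648

Final: 0.8648


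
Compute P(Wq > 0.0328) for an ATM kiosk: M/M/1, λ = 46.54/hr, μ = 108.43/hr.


ρ = 46.54/108.43 = 0.4292
P(Wq > t) = ρ·e^{−(μ−λ)t} = 0.4292·e^{−2.0300}
= 0.4292·0.131337 = 0.056372

Final: 0.056372


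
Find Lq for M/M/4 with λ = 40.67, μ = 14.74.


a = λ/μ = 2.7592; ρ = a/4 = 0.6898
P₀ = 0.053047
Lq = P₀·a^c·ρ / (c!·(1−ρ)²) = 0.053047·57.95711·0.6898/(24·0.09623)
= 0.91825

Final: 0.91825


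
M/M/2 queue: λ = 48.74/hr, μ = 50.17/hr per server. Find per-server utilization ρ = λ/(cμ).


ρ = λ/(cμ) = 48.74/(2·50.17) = 48.74/100.34 = 0.4857

Final: 0.4857


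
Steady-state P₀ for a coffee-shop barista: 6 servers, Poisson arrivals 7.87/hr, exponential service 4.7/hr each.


a = λ/μ = 7.87/4.7 = 1.6745; ρ = a/c = 0.2791
Σ_{k=0}^{5} a^k/k! (terms k=0..5) = 1.00000 + 1.67447 + 1.40192 + 0.78249 + 0.32756 + 0.10970 = 5.29614
Tail: a^6/(6!(1−ρ)) = 22.04252/(720·0.7209) = 0.04247
P₀ = 1/(5.29614 + 0.04247) = 1/5.33861 = 0.187315

Final: 0.187315


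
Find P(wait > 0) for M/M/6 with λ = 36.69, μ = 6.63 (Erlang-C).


a = λ/μ = 5.5339; ρ = a/6 = 0.9223
P₀ = 0.001548 (from M/M/c formula)
C(c,a) = [a^c/(c!(1−ρ))]·P₀ = [28721.36658/(720·0.07768)]·0.001548
= 513.54547·0.001548 = 0.795005

Final: 0.795005


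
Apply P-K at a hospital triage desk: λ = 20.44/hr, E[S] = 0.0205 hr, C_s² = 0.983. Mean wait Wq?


ρ = λ·E[S] = 20.44·0.0205 = 0.4190
E[S²] = E[S]²(1+C_s²) = 0.0205²·(1+0.983) = 0.0008334
Wq = λ·E[S²]/(2(1−ρ)) = 20.44·0.0008334/(2·0.5810) = 0.01466 hr

Final: 0.01466 hr


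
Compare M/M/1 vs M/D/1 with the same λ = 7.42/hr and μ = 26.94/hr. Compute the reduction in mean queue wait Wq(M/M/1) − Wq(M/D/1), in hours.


ρ = 7.42/26.94 = 0.2754
Wq(M/M/1) = ρ/(μ−λ) = 0.2754/19.52 = 0.01411 hr
Wq(M/D/1) = ρ/(2(μ−λ)) = 0.007055 hr
Savings = 0.01411 − 0.007055 = 0.007055 hr

Final: 0.007055 hr


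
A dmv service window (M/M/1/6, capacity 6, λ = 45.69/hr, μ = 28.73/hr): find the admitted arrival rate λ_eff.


ρ = 1.5903; P_K = (1−ρ)ρ^6/(1−ρ^7) = 0.386209
λ_eff = λ(1 − P_K) = 45.69·(1 − 0.386209) = 45.69·0.613791 = 28.0441 /hr

Final: 28.0441 /hr


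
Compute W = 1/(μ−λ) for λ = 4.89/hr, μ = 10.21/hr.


W = 1/(μ−λ) = 1/(10.21 − 4.89) = 1/5.32 = 0.1880 hr

Final: 0.1880 hr


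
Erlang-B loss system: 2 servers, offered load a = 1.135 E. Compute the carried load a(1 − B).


B(2,1.135) = 0.231769 (Erlang-B)
Carried load = a(1 − B) = 1.135·(1 − 0.231769) = 1.135·0.768231 = 0.8719 E

Final: 0.8719 Erlangs


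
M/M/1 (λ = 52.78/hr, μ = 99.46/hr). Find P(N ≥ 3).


ρ = 52.78/99.46 = 0.5307
P(N ≥ n) = ρ^n = 0.5307^3 = 0.149439

Final: 0.149439


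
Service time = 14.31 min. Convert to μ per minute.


μ = 1/(service time) in consistent units.
1 minute = 1 min, so μ = 1/14.31 = 0.06988 per minute

Final: 0.06988 /min


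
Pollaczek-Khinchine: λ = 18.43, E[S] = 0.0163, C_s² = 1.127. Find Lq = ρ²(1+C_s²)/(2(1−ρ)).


ρ = λ·E[S] = 18.43·0.0163 = 0.3004
Lq = ρ²(1+C_s²)/(2(1−ρ)) = 0.09025·(1+1.127)/(2·0.6996)
= 0.09025·2.1270/1.3992 = 0.13719

Final: 0.13719


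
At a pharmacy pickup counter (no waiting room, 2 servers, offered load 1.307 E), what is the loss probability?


B(c,a) = (a^c/c!) / Σ_{k=0}^{c} a^k/k!
a^2/2! = 0.854124
Σ terms (k=0..2): 1.00000 + 1.30700 + 0.85412 = 3.161124
B = 0.854124/3.161124 = 0.270196

Final: 0.270196


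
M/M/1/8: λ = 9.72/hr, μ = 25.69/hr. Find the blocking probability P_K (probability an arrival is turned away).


ρ = λ/μ = 9.72/25.69 = 0.3784
P_K = (1−ρ)ρ^K/(1−ρ^(K+1)) = (0.6216·0.0004200)/(1 − 0.0001589)
= 0.0002611/0.999841 = 0.0002611

Final: 0.0002611


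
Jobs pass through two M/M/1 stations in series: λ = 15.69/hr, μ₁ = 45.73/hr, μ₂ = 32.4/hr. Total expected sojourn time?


Each node sees arrival rate λ = 15.69/hr (tandem ⇒ throughput preserved).
W₁ = 1/(μ₁−λ) = 1/(45.73−15.69) = 0.03329 hr
W₂ = 1/(μ₂−λ) = 1/(32.4−15.69) = 0.05984 hr
W_total = W₁ + W₂ = 0.03329 + 0.05984 = 0.09313 hr

Final: 0.09313 hr


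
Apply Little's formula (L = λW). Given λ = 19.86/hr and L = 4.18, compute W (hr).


W = L/λ = 4.18/19.86 = 0.2105 hr

Final: 0.2105 hr


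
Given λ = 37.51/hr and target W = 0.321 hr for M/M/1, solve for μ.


W = 1/(μ−λ) ⇒ μ − λ = 1/W = 1/0.321 = 3.1153
μ = λ + 1/W = 37.51 + 3.1153 = 40.6253 per hr

Final: 40.6253 /hr


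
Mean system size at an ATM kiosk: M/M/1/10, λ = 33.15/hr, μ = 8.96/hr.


ρ = 33.15/8.96 = 3.6998
L = ρ[1 − (K+1)ρ^K + Kρ^(K+1)] / [(1−ρ)(1−ρ^(K+1))]
Numerator: 3.6998·(1 − 11·480568.422814 + 10·1777995.894673) = 46223928.220432
Denominator: (-2.6998)·(-1777994.894673) = 4800189.341756
L = 46223928.220432/4800189.341756 = 9.6296

Final: 9.6296


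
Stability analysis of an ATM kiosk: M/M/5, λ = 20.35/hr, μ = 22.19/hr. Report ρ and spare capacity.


Total capacity cμ = 5·22.19 = 110.95/hr
ρ = λ/(cμ) = 20.35/110.95 = 0.1834
Stable ⇔ ρ < 1: YES
Spare capacity = cμ − λ = 110.95 − 20.35 = 90.60/hr

Final: ρ = 0.1834; stable; margin = 90.60/hr


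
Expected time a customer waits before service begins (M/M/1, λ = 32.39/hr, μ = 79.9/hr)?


ρ = 32.39/79.9 = 0.4054
Wq = ρ/(μ−λ) = 0.4054/(79.9 − 32.39) = 0.4054/47.51 = 0.008533 hr

Final: 0.008533 hr


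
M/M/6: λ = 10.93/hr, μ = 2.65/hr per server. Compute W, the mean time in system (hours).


a = 4.1245; ρ = 0.6874; P₀ = 0.014450
Lq = P₀·a^c·ρ/(c!(1−ρ)²) = 0.69515
Wq = Lq/λ = 0.69515/10.93 = 0.06360 hr
W = Wq + 1/μ = 0.06360 + 0.37736 = 0.44096 hr

Final: 0.44096 hr


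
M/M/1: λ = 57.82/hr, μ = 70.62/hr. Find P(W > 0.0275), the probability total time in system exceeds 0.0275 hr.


W ~ Exponential(μ−λ) for M/M/1.
μ − λ = 70.62 − 57.82 = 12.8000
P(W > t) = e^{−(μ−λ)t} = e^{−0.3520} = 0.703280

Final: 0.703280


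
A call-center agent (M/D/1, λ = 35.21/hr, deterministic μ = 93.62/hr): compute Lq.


ρ = 35.21/93.62 = 0.3761
M/D/1: Lq = ρ²/(2(1−ρ)) = 0.1414/(2·0.6239) = 0.11336

Final: 0.11336


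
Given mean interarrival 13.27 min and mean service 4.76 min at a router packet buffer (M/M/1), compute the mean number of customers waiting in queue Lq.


λ = 60/13.27 = 4.5215 /hr
μ = 60/4.76 = 12.6050 /hr
ρ = λ/μ = 4.5215/12.6050 = 0.3587
Lq = ρ²/(1−ρ) = 0.1287/0.6413 = 0.2006

Final: 0.2006


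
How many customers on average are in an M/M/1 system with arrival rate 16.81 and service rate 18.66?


ρ = λ/μ = 16.81/18.66 = 0.9009
L = ρ/(1−ρ) = 0.9009/(1 − 0.9009) = 0.9009/0.09914 = 9.0865

Final: 9.0865


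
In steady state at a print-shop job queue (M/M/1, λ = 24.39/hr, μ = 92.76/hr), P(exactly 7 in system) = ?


ρ = 24.39/92.76 = 0.2629
P_n = (1−ρ)·ρ^n = (1 − 0.2629)·0.2629^7 = 0.7371·0.00008689 = 0.00006404

Final: 0.00006404


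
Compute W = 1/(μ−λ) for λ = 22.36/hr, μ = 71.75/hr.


W = 1/(μ−λ) = 1/(71.75 − 22.36) = 1/49.39 = 0.02025 hr

Final: 0.02025 hr


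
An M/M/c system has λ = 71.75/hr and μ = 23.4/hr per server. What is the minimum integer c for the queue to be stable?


Stability requires cμ > λ ⇔ c > λ/μ.
λ/μ = 71.75/23.4 = 3.0662
Minimum integer c = ⌊3.0662⌋ + 1 = 4
Check: 4·23.4 = 93.60 > 71.75, while 3·23.4 = 70.20 ≤ 71.75

Final: 4 servers


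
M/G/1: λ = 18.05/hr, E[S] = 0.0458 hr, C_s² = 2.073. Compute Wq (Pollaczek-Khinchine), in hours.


ρ = λ·E[S] = 18.05·0.0458 = 0.8267
E[S²] = E[S]²(1+C_s²) = 0.0458²·(1+2.073) = 0.006446
Wq = λ·E[S²]/(2(1−ρ)) = 18.05·0.006446/(2·0.1733) = 0.33567 hr

Final: 0.33567 hr


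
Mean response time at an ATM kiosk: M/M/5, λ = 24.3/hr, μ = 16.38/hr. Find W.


a = 1.4835; ρ = 0.2967; P₀ = 0.226498
Lq = P₀·a^c·ρ/(c!(1−ρ)²) = 0.008136
Wq = Lq/λ = 0.008136/24.3 = 0.0003348 hr
W = Wq + 1/μ = 0.0003348 + 0.06105 = 0.06138 hr

Final: 0.06138 hr


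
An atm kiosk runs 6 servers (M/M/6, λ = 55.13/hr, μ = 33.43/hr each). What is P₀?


a = λ/μ = 55.13/33.43 = 1.6491; ρ = a/c = 0.2749
Σ_{k=0}^{5} a^k/k! (terms k=0..5) = 1.00000 + 1.64912 + 1.35979 + 0.74749 + 0.30817 + 0.10164 = 5.16622
Tail: a^6/(6!(1−ρ)) = 20.11452/(720·0.7251) = 0.03853
P₀ = 1/(5.16622 + 0.03853) = 1/5.20474 = 0.192133

Final: 0.192133


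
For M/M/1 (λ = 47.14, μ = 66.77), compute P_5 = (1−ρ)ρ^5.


ρ = 47.14/66.77 = 0.7060
P_n = (1−ρ)·ρ^n = (1 − 0.7060)·0.7060^5 = 0.2940·0.175405 = 0.051568

Final: 0.051568


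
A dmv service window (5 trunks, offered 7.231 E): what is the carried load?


B(5,7.231) = 0.438092 (Erlang-B)
Carried load = a(1 − B) = 7.231·(1 − 0.438092) = 7.231·0.561908 = 4.0632 E

Final: 4.0632 Erlangs


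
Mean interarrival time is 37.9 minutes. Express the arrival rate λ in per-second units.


λ = 1/(interarrival time) in consistent units.
1 second = 0.0166667 min, so λ = 0.0166667/37.9 = 0.0004398 per second

Final: 0.0004398 /sec


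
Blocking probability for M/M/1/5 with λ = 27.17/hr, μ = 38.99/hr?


ρ = λ/μ = 27.17/38.99 = 0.6968
P_K = (1−ρ)ρ^K/(1−ρ^(K+1)) = (0.3032·0.164317)/(1 − 0.114503)
= 0.049813/0.885497 = 0.056255

Final: 0.056255


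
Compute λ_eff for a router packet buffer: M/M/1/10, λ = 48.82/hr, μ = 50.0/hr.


ρ = 0.9764; P_K = (1−ρ)ρ^10/(1−ρ^11) = 0.080447
λ_eff = λ(1 − P_K) = 48.82·(1 − 0.080447) = 48.82·0.919553 = 44.8926 /hr

Final: 44.8926 /hr


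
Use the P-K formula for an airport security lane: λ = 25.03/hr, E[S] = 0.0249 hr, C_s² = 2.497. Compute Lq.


ρ = λ·E[S] = 25.03·0.0249 = 0.6232
Lq = ρ²(1+C_s²)/(2(1−ρ)) = 0.3884·(1+2.497)/(2·0.3768)
= 0.3884·3.4970/0.7535 = 1.80272

Final: 1.80272


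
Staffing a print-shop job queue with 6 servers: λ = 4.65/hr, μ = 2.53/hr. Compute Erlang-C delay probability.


a = λ/μ = 1.8379; ρ = a/6 = 0.3063
P₀ = 0.159004 (from M/M/c formula)
C(c,a) = [a^c/(c!(1−ρ))]·P₀ = [38.54736/(720·0.6937)]·0.159004
= 0.07718·0.159004 = 0.012272

Final: 0.012272


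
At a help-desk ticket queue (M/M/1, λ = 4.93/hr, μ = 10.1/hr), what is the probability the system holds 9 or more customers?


ρ = 4.93/10.1 = 0.4881
P(N ≥ n) = ρ^n = 0.4881^9 = 0.001573

Final: 0.001573


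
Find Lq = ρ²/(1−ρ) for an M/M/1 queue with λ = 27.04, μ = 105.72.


ρ = 27.04/105.72 = 0.2558
Lq = ρ²/(1−ρ) = 0.06542/0.7442 = 0.08790

Final: 0.08790


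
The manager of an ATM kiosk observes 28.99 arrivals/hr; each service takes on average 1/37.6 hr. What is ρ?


ρ = λ/μ = 28.99/37.6 = 0.7710

Final: 0.7710


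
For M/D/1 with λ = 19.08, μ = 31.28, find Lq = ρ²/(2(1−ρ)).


ρ = 19.08/31.28 = 0.6100
M/D/1: Lq = ρ²/(2(1−ρ)) = 0.3721/(2·0.3900) = 0.47698

Final: 0.47698


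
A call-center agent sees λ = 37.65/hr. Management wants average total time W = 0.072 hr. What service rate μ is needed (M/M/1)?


W = 1/(μ−λ) ⇒ μ − λ = 1/W = 1/0.072 = 13.8889
μ = λ + 1/W = 37.65 + 13.8889 = 51.5389 per hr

Final: 51.5389 /hr


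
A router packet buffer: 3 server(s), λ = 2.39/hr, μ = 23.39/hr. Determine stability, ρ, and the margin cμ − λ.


Total capacity cμ = 3·23.39 = 70.17/hr
ρ = λ/(cμ) = 2.39/70.17 = 0.03406
Stable ⇔ ρ < 1: YES
Spare capacity = cμ − λ = 70.17 − 2.39 = 67.78/hr

Final: ρ = 0.03406; stable; margin = 67.78/hr


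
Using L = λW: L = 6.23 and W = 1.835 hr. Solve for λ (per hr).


λ = L/W = 6.23/1.835 = 3.3951 /hr

Final: 3.3951 /hr


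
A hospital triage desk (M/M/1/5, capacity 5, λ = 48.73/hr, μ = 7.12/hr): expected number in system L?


ρ = 48.73/7.12 = 6.8441
L = ρ[1 − (K+1)ρ^K + Kρ^(K+1)] / [(1−ρ)(1−ρ^(K+1))]
Numerator: 6.8441·(1 − 6·15016.962239 + 5·102777.608136) = 2900442.911908
Denominator: (-5.8441)·(-102776.608136) = 600636.891087
L = 2900442.911908/600636.891087 = 4.8289

Final: 4.8289


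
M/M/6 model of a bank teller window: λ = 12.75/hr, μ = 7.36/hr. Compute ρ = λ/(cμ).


ρ = λ/(cμ) = 12.75/(6·7.36) = 12.75/44.16 = 0.2887

Final: 0.2887


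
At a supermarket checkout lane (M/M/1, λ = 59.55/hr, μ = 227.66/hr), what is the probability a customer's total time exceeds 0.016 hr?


W ~ Exponential(μ−λ) for M/M/1.
μ − λ = 227.66 − 59.55 = 168.1100
P(W > t) = e^{−(μ−λ)t} = e^{−2.6898} = 0.067897

Final: 0.067897


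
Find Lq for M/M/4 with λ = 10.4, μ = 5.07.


a = λ/μ = 2.0513; ρ = a/4 = 0.5128
P₀ = 0.123335
Lq = P₀·a^c·ρ / (c!·(1−ρ)²) = 0.123335·17.70523·0.5128/(24·0.23734)
= 0.19659

Final: 0.19659


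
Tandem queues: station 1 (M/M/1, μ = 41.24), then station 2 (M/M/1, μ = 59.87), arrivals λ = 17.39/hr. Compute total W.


Each node sees arrival rate λ = 17.39/hr (tandem ⇒ throughput preserved).
W₁ = 1/(μ₁−λ) = 1/(41.24−17.39) = 0.04193 hr
W₂ = 1/(μ₂−λ) = 1/(59.87−17.39) = 0.02354 hr
W_total = W₁ + W₂ = 0.04193 + 0.02354 = 0.06547 hr

Final: 0.06547 hr


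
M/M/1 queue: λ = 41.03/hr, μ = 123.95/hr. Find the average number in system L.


ρ = λ/μ = 41.03/123.95 = 0.3310
L = ρ/(1−ρ) = 0.3310/(1 − 0.3310) = 0.3310/0.6690 = 0.4948

Final: 0.4948


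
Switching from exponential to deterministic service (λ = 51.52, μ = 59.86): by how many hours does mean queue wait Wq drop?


ρ = 51.52/59.86 = 0.8607
Wq(M/M/1) = ρ/(μ−λ) = 0.8607/8.34 = 0.10320 hr
Wq(M/D/1) = ρ/(2(μ−λ)) = 0.05160 hr
Savings = 0.10320 − 0.05160 = 0.05160 hr

Final: 0.05160 hr


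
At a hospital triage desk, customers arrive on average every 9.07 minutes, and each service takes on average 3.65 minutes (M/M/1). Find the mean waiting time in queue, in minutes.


λ = 60/9.07 = 6.6152 /hr
μ = 60/3.65 = 16.4384 /hr
ρ = λ/μ = 6.6152/16.4384 = 0.4024
Wq = ρ/(μ−λ) = 0.4024/(16.4384−6.6152) = 0.04097 hr
In minutes: 0.04097·60 = 2.458 min

Final: 2.458 min


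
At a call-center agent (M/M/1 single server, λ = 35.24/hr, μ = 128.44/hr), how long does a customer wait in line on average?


ρ = 35.24/128.44 = 0.2744
Wq = ρ/(μ−λ) = 0.2744/(128.44 − 35.24) = 0.2744/93.20 = 0.002944 hr

Final: 0.002944 hr


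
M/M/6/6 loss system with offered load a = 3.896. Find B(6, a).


B(c,a) = (a^c/c!) / Σ_{k=0}^{c} a^k/k!
a^6/6! = 4.857146
Σ terms (k=0..6): 1.00000 + 3.89600 + 7.58941 + 9.85611 + 9.59985 + 7.48020 + 4.85715 = 44.278723
B = 4.857146/44.278723 = 0.109695

Final: 0.109695


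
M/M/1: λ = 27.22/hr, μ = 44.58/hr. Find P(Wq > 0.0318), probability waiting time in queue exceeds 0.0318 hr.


ρ = 27.22/44.58 = 0.6106
P(Wq > t) = ρ·e^{−(μ−λ)t} = 0.6106·e^{−0.5520}
= 0.6106·0.575769 = 0.351558

Final: 0.351558


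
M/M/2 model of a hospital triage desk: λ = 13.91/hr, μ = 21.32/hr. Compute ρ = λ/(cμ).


ρ = λ/(cμ) = 13.91/(2·21.32) = 13.91/42.64 = 0.3262

Final: 0.3262


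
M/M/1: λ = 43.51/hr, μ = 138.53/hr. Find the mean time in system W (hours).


W = 1/(μ−λ) = 1/(138.53 − 43.51) = 1/95.02 = 0.01052 hr

Final: 0.01052 hr


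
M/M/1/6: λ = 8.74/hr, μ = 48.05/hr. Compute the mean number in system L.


ρ = 8.74/48.05 = 0.1819
L = ρ[1 − (K+1)ρ^K + Kρ^(K+1)] / [(1−ρ)(1−ρ^(K+1))]
Numerator: 0.1819·(1 − 7·0.00003622 + 6·0.000006588) = 0.181855
Denominator: (0.8181)·(0.999993) = 0.818101
L = 0.181855/0.818101 = 0.2223

Final: 0.2223


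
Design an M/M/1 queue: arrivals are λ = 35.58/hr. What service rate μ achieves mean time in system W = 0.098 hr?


W = 1/(μ−λ) ⇒ μ − λ = 1/W = 1/0.098 = 10.2041
μ = λ + 1/W = 35.58 + 10.2041 = 45.7841 per hr

Final: 45.7841 /hr


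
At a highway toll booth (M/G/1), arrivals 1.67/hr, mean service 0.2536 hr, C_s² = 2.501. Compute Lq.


ρ = λ·E[S] = 1.67·0.2536 = 0.4235
Lq = ρ²(1+C_s²)/(2(1−ρ)) = 0.1794·(1+2.501)/(2·0.5765)
= 0.1794·3.5010/1.1530 = 0.54463

Final: 0.54463


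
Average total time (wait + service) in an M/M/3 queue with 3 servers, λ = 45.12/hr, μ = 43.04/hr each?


a = 1.0483; ρ = 0.3494; P₀ = 0.345664
Lq = P₀·a^c·ρ/(c!(1−ρ)²) = 0.05480
Wq = Lq/λ = 0.05480/45.12 = 0.001215 hr
W = Wq + 1/μ = 0.001215 + 0.02323 = 0.02445 hr

Final: 0.02445 hr


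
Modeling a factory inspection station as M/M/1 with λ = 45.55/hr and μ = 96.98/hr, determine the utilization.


ρ = λ/μ = 45.55/96.98 = 0.4697

Final: 0.4697


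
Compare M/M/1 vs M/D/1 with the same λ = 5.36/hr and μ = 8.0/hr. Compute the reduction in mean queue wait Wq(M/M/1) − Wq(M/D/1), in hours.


ρ = 5.36/8.0 = 0.6700
Wq(M/M/1) = ρ/(μ−λ) = 0.6700/2.64 = 0.25379 hr
Wq(M/D/1) = ρ/(2(μ−λ)) = 0.12689 hr
Savings = 0.25379 − 0.12689 = 0.12689 hr

Final: 0.12689 hr


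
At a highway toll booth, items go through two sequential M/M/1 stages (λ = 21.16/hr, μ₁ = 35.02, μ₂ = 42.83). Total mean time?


Each node sees arrival rate λ = 21.16/hr (tandem ⇒ throughput preserved).
W₁ = 1/(μ₁−λ) = 1/(35.02−21.16) = 0.07215 hr
W₂ = 1/(μ₂−λ) = 1/(42.83−21.16) = 0.04615 hr
W_total = W₁ + W₂ = 0.07215 + 0.04615 = 0.11830 hr

Final: 0.11830 hr


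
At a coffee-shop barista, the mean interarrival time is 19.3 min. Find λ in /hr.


λ = 1/(interarrival time) in consistent units.
1 hour = 60 min, so λ = 60/19.3 = 3.1088 per hour

Final: 3.1088 /hr


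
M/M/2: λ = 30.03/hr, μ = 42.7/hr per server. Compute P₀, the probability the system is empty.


a = λ/μ = 30.03/42.7 = 0.7033; ρ = a/c = 0.3516
Σ_{k=0}^{1} a^k/k! (terms k=0..1) = 1.00000 + 0.70328 = 1.70328
Tail: a^2/(2!(1−ρ)) = 0.49460/(2·0.6484) = 0.38142
P₀ = 1/(1.70328 + 0.38142) = 1/2.08470 = 0.479685

Final: 0.479685


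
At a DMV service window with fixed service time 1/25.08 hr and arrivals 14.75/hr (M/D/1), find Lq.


ρ = 14.75/25.08 = 0.5881
M/D/1: Lq = ρ²/(2(1−ρ)) = 0.3459/(2·0.4119) = 0.41988

Final: 0.41988
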